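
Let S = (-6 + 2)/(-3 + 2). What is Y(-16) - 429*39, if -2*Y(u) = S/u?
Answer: -133847/8 ≈ -16731.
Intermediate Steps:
S = 4 (S = -4/(-1) = -4*(-1) = 4)
Y(u) = -2/u
Y(-16) - 429*39 = -2/(-16) - 429*39 = -2*(-1/16) - 16731 = ⅛ - 16731 = -133847/8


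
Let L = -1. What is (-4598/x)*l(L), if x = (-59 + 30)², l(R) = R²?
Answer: -4598/841 ≈ -5.4673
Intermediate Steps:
x = 841 (x = (-29)² = 841)
(-4598/x)*l(L) = -4598/841*(-1)² = -4598*1/841*1 = -4598/841*1 = -4598/841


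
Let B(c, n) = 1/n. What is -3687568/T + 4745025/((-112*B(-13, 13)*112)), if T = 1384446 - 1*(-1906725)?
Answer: -203063209618567/41284449024 ≈ -4918.6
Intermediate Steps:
T = 3291171 (T = 1384446 + 1906725 = 3291171)
-3687568/T + 4745025/((-112*B(-13, 13)*112)) = -3687568/3291171 + 4745025/((-112/13*112)) = -3687568/3291171 + 4745025/(-12544/13) = -3687568/3291171 + 4745025*(-13/12544) = -3687568/3291171 - 61685325/12544 = -203063209618567/41284449024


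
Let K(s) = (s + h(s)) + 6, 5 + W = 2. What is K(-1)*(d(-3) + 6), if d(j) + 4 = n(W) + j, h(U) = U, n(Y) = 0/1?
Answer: -4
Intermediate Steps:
W = -3 (W = -5 + 2 = -3)
n(Y) = 0 (n(Y) = 0*1 = 0)
d(j) = -4 + j (d(j) = -4 + (0 + j) = -4 + j)
K(s) = 6 + 2*s (K(s) = (s + s) + 6 = 2*s + 6 = 6 + 2*s)
K(-1)*(d(-3) + 6) = (6 + 2*(-1))*((-4 - 3) + 6) = (6 - 2)*(-7 + 6) = 4*(-1) = -4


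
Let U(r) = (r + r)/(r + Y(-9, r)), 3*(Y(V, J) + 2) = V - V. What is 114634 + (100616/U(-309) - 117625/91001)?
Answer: 4647174875569/28119309 ≈ 1.6527e+5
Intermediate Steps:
Y(V, J) = -2 (Y(V, J) = -2 + (V - V)/3 = -2 + (⅓)*0 = -2 + 0 = -2)
U(r) = 2*r/(-2 + r) (U(r) = (r + r)/(r - 2) = (2*r)/(-2 + r) = 2*r/(-2 + r))
114634 + (100616/U(-309) - 117625/91001) = 114634 + (100616/((2*(-309)/(-2 - 309))) - 117625/91001) = 114634 + (100616/((2*(-309)/(-311))) - 117625*1/91001) = 114634 + (100616/((2*(-309)*(-1/311))) - 117625/91001) = 114634 + (100616/(618/311) - 117625/91001) = 114634 + (100616*(311/618) - 117625/91001) = 114634 + (15645788/309 - 117625/91001) = 114634 + 1423746007663/28119309 = 4647174875569/28119309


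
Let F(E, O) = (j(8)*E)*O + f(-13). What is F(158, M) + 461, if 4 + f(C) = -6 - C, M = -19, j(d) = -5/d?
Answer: 9361/4 ≈ 2340.3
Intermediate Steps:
f(C) = -10 - C (f(C) = -4 + (-6 - C) = -10 - C)
F(E, O) = 3 - 5*E*O/8 (F(E, O) = ((-5/8)*E)*O + (-10 - 1*(-13)) = ((-5*⅛)*E)*O + (-10 + 13) = (-5*E/8)*O + 3 = -5*E*O/8 + 3 = 3 - 5*E*O/8)
F(158, M) + 461 = (3 - 5/8*158*(-19)) + 461 = (3 + 7505/4) + 461 = 7517/4 + 461 = 9361/4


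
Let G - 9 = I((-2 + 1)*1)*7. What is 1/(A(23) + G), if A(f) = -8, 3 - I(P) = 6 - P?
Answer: -1/27 ≈ -0.037037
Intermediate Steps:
I(P) = -3 + P (I(P) = 3 - (6 - P) = 3 + (-6 + P) = -3 + P)
G = -19 (G = 9 + (-3 + (-2 + 1)*1)*7 = 9 + (-3 - 1*1)*7 = 9 + (-3 - 1)*7 = 9 - 4*7 = 9 - 28 = -19)
1/(A(23) + G) = 1/(-8 - 19) = 1/(-27) = -1/27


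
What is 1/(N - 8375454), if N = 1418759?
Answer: -1/6956695 ≈ -1.4375e-7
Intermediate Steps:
1/(N - 8375454) = 1/(1418759 - 8375454) = 1/(-6956695) = -1/6956695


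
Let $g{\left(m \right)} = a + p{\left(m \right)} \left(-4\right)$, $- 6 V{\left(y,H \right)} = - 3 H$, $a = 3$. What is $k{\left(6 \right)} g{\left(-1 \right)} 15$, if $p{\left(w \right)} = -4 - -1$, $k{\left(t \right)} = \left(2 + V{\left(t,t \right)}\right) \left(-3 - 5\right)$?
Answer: $-9000$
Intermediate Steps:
$V{\left(y,H \right)} = \frac{H}{2}$ ($V{\left(y,H \right)} = - \frac{\left(-3\right) H}{6} = \frac{H}{2}$)
$k{\left(t \right)} = -16 - 4 t$ ($k{\left(t \right)} = \left(2 + \frac{t}{2}\right) \left(-3 - 5\right) = \left(2 + \frac{t}{2}\right) \left(-8\right) = -16 - 4 t$)
$p{\left(w \right)} = -3$ ($p{\left(w \right)} = -4 + 1 = -3$)
$g{\left(m \right)} = 15$ ($g{\left(m \right)} = 3 - -12 = 3 + 12 = 15$)
$k{\left(6 \right)} g{\left(-1 \right)} 15 = \left(-16 - 24\right) 15 \cdot 15 = \left(-40\right) 15 \cdot 15 = \left(-600\right) 15 = -9000$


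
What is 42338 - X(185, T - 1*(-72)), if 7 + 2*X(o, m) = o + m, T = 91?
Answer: 84335/2 ≈ 42168.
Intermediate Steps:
X(o, m) = -7/2 + m/2 + o/2 (X(o, m) = -7/2 + (o + m)/2 = -7/2 + (m + o)/2 = -7/2 + (m/2 + o/2) = -7/2 + m/2 + o/2)
42338 - X(185, T - 1*(-72)) = 42338 - (-7/2 + (91 - 1*(-72))/2 + (½)*185) = 42338 - (-7/2 + (91 + 72)/2 + 185/2) = 42338 - (-7/2 + (½)*163 + 185/2) = 42338 - (-7/2 + 163/2 + 185/2) = 42338 - 1*341/2 = 42338 - 341/2 = 84335/2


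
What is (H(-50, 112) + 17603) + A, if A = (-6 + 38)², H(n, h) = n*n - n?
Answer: 21177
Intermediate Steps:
H(n, h) = n² - n
A = 1024 (A = 32² = 1024)
(H(-50, 112) + 17603) + A = (-50*(-1 - 50) + 17603) + 1024 = (-50*(-51) + 17603) + 1024 = (2550 + 17603) + 1024 = 20153 + 1024 = 21177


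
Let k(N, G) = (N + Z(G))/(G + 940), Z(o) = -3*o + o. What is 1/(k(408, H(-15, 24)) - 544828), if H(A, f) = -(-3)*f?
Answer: -23/12531038 ≈ -1.8354e-6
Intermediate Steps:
Z(o) = -2*o
H(A, f) = 3*f
k(N, G) = (N - 2*G)/(940 + G) (k(N, G) = (N - 2*G)/(G + 940) = (N - 2*G)/(940 + G))
1/(k(408, H(-15, 24)) - 544828) = 1/((408 - 6*24)/(940 + 3*24) - 544828) = 1/((408 - 2*72)/(940 + 72) - 544828) = 1/((408 - 144)/1012 - 544828) = 1/((1/1012)*264 - 544828) = 1/(6/23 - 544828) = 1/(-12531038/23) = -23/12531038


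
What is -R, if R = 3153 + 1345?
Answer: -4498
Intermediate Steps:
R = 4498
-R = -1*4498 = -4498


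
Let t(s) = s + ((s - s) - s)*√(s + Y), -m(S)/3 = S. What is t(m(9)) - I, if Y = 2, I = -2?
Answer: -25 + 135*I ≈ -25.0 + 135.0*I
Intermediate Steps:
m(S) = -3*S
t(s) = s - s*√(2 + s) (t(s) = s + ((s - s) - s)*√(s + 2) = s + (0 - s)*√(2 + s) = s + (-s)*√(2 + s) = s - s*√(2 + s))
t(m(9)) - I = (-3*9)*(1 - √(2 - 3*9)) - 1*(-2) = -27*(1 - √(2 - 27)) + 2 = -27*(1 - √(-25)) + 2 = -27*(1 - 5*I) + 2 = (-27 + 135*I) + 2 = -25 + 135*I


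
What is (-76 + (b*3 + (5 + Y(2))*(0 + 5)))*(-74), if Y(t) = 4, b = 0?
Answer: 2294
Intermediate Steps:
(-76 + (b*3 + (5 + Y(2))*(0 + 5)))*(-74) = (-76 + (0*3 + (5 + 4)*(0 + 5)))*(-74) = (-76 + (0 + 9*5))*(-74) = (-76 + (0 + 45))*(-74) = (-76 + 45)*(-74) = -31*(-74) = 2294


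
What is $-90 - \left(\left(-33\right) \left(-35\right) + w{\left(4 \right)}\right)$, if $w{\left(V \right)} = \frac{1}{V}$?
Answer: $- \frac{4981}{4} \approx -1245.3$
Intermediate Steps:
$-90 - \left(\left(-33\right) \left(-35\right) + w{\left(4 \right)}\right) = -90 - \left(\left(-33\right) \left(-35\right) + \frac{1}{4}\right) = -90 - \left(1155 + \frac{1}{4}\right) = -90 - \frac{4621}{4} = - \frac{4981}{4}$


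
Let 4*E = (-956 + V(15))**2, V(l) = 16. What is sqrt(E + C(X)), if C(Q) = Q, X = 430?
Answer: sqrt(221330) ≈ 470.46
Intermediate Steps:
E = 220900 (E = (-956 + 16)**2/4 = (1/4)*(-940)**2 = (1/4)*883600 = 220900)
sqrt(E + C(X)) = sqrt(220900 + 430) = sqrt(221330)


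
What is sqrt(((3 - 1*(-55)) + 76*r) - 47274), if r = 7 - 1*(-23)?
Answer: 2*I*sqrt(11234) ≈ 211.98*I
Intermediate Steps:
r = 30 (r = 7 + 23 = 30)
sqrt(((3 - 1*(-55)) + 76*r) - 47274) = sqrt(((3 - 1*(-55)) + 76*30) - 47274) = sqrt(((3 + 55) + 2280) - 47274) = sqrt((58 + 2280) - 47274) = sqrt(2338 - 47274) = sqrt(-44936) = 2*I*sqrt(11234)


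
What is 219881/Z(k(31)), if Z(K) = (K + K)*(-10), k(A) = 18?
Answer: -219881/360 ≈ -610.78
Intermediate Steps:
Z(K) = -20*K (Z(K) = (2*K)*(-10) = -20*K)
219881/Z(k(31)) = 219881/((-20*18)) = 219881/(-360) = 219881*(-1/360) = -219881/360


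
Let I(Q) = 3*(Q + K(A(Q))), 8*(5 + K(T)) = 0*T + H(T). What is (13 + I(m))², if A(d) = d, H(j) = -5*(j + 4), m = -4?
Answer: 196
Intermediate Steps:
H(j) = -20 - 5*j (H(j) = -5*(4 + j) = -20 - 5*j)
K(T) = -15/2 - 5*T/8 (K(T) = -5 + (0*T + (-20 - 5*T))/8 = -5 + (0 + (-20 - 5*T))/8 = -5 + (-20 - 5*T)/8 = -5 + (-5/2 - 5*T/8) = -15/2 - 5*T/8)
I(Q) = -45/2 + 9*Q/8 (I(Q) = 3*(Q + (-15/2 - 5*Q/8)) = 3*(-15/2 + 3*Q/8) = -45/2 + 9*Q/8)
(13 + I(m))² = (13 + (-45/2 + (9/8)*(-4)))² = (13 + (-45/2 - 9/2))² = (13 - 27)² = (-14)² = 196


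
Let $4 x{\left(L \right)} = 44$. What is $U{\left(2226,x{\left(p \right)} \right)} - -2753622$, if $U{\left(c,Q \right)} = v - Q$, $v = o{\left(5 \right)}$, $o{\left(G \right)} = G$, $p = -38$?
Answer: $2753616$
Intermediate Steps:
$x{\left(L \right)} = 11$ ($x{\left(L \right)} = \frac{1}{4} \cdot 44 = 11$)
$v = 5$
$U{\left(c,Q \right)} = 5 - Q$
$U{\left(2226,x{\left(p \right)} \right)} - -2753622 = \left(5 - 11\right) - -2753622 = \left(5 - 11\right) + 2753622 = -6 + 2753622 = 2753616$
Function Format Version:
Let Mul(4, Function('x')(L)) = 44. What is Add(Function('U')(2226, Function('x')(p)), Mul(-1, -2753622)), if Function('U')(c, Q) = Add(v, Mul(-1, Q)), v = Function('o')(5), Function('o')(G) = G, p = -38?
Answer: 2753616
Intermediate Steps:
Function('x')(L) = 11 (Function('x')(L) = Mul(Rational(1, 4), 44) = 11)
v = 5
Function('U')(c, Q) = Add(5, Mul(-1, Q))
Add(Function('U')(2226, Function('x')(p)), Mul(-1, -2753622)) = Add(Add(5, Mul(-1, 11)), Mul(-1, -2753622)) = Add(Add(5, -11), 2753622) = Add(-6, 2753622) = 2753616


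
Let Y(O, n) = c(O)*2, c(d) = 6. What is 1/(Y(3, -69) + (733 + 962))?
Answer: 1/1707 ≈ 0.00058582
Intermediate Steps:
Y(O, n) = 12 (Y(O, n) = 6*2 = 12)
1/(Y(3, -69) + (733 + 962)) = 1/(12 + (733 + 962)) = 1/(12 + 1695) = 1/1707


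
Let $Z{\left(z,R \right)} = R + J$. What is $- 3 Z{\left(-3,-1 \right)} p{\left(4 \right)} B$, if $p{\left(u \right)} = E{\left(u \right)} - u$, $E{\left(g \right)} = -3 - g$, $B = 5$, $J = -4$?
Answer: $-825$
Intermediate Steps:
$Z{\left(z,R \right)} = -4 + R$ ($Z{\left(z,R \right)} = R - 4 = -4 + R$)
$p{\left(u \right)} = -3 - 2 u$ ($p{\left(u \right)} = \left(-3 - u\right) - u = -3 - 2 u$)
$- 3 Z{\left(-3,-1 \right)} p{\left(4 \right)} B = - 3 \left(-4 - 1\right) \left(-3 - 8\right) 5 = \left(-3\right) \left(-5\right) \left(-3 - 8\right) 5 = 15 \left(-11\right) 5 = \left(-165\right) 5 = -825$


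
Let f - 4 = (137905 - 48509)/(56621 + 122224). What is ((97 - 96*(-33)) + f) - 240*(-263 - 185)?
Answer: 19814148101/178845 ≈ 1.1079e+5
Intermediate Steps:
f = 804776/178845 (f = 4 + (137905 - 48509)/(56621 + 122224) = 4 + 89396/178845 = 804776/178845 ≈ 4.4999)
((97 - 96*(-33)) + f) - 240*(-263 - 185) = ((97 - 96*(-33)) + 804776/178845) - 240*(-263 - 185) = ((97 + 3168) + 804776/178845) - 240*(-448) = (3265 + 804776/178845) + 107520 = 584733701/178845 + 107520 = 19814148101/178845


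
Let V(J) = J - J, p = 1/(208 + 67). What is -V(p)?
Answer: 0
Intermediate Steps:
p = 1/275 ≈ 0.0036364
V(J) = 0
-V(p) = -1*0 = 0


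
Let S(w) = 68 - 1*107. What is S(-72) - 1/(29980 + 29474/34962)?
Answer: -20439727044/524095117 ≈ -39.000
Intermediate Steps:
S(w) = -39 (S(w) = 68 - 107 = -39)
S(-72) - 1/(29980 + 29474/34962) = -39 - 1/(29980 + 29474/34962) = -39 - 1/(29980 + 29474*(1/34962)) = -39 - 1/(29980 + 14737/17481) = -39 - 1/524095117/17481 = -39 - 1*17481/524095117 = -39 - 17481/524095117 = -20439727044/524095117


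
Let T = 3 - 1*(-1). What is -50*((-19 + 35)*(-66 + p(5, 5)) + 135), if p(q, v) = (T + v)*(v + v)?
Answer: -25950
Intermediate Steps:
T = 4 (T = 3 + 1 = 4)
p(q, v) = 2*v*(4 + v) (p(q, v) = (4 + v)*(v + v) = (4 + v)*(2*v) = 2*v*(4 + v))
-50*((-19 + 35)*(-66 + p(5, 5)) + 135) = -50*((-19 + 35)*(-66 + 2*5*(4 + 5)) + 135) = -50*(16*(-66 + 2*5*9) + 135) = -50*(16*(-66 + 90) + 135) = -50*(16*24 + 135) = -50*(384 + 135) = -50*519 = -25950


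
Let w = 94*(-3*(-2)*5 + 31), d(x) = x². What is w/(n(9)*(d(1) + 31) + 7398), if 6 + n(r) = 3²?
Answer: 2867/3747 ≈ 0.76515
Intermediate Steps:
n(r) = 3 (n(r) = -6 + 3² = -6 + 9 = 3)
w = 5734 (w = 94*(6*5 + 31) = 94*(30 + 31) = 94*61 = 5734)
w/(n(9)*(d(1) + 31) + 7398) = 5734/(3*(1² + 31) + 7398) = 5734/(3*(1 + 31) + 7398) = 5734/(3*32 + 7398) = 5734/(96 + 7398) = 5734/7494 = 5734*(1/7494) = 2867/3747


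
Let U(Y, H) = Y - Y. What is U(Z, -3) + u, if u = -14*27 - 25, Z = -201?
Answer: -403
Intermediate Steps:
U(Y, H) = 0
u = -403 (u = -378 - 25 = -403)
U(Z, -3) + u = 0 - 403 = -403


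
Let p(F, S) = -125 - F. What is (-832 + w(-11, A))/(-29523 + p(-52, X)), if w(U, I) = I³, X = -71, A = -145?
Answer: 3049457/29596 ≈ 103.04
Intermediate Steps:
(-832 + w(-11, A))/(-29523 + p(-52, X)) = (-832 + (-145)³)/(-29523 + (-125 - 1*(-52))) = (-832 - 3048625)/(-29523 + (-125 + 52)) = -3049457/(-29523 - 73) = -3049457/(-29596) = -3049457*(-1/29596) = 3049457/29596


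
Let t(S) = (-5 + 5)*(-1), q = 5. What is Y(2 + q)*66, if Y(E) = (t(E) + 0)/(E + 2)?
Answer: 0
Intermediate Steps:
t(S) = 0 (t(S) = 0*(-1) = 0)
Y(E) = 0 (Y(E) = (0 + 0)/(E + 2) = 0/(2 + E) = 0)
Y(2 + q)*66 = 0*66 = 0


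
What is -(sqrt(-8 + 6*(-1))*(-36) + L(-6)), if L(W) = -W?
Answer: -6 + 36*I*sqrt(14) ≈ -6.0 + 134.7*I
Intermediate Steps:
-(sqrt(-8 + 6*(-1))*(-36) + L(-6)) = -(sqrt(-8 + 6*(-1))*(-36) - 1*(-6)) = -(sqrt(-8 - 6)*(-36) + 6) = -(sqrt(-14)*(-36) + 6) = -((I*sqrt(14))*(-36) + 6) = -(-36*I*sqrt(14) + 6) = -(6 - 36*I*sqrt(14)) = -6 + 36*I*sqrt(14)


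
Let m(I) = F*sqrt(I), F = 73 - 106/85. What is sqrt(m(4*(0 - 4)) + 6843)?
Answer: sqrt(49440675 + 2073660*I)/85 ≈ 82.741 + 1.7344*I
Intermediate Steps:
F = 6099/85 (F = 73 - 106/85 = 6099/85 ≈ 71.753)
m(I) = 6099*sqrt(I)/85
sqrt(m(4*(0 - 4)) + 6843) = sqrt(6099*sqrt(4*(0 - 4))/85 + 6843) = sqrt(6099*sqrt(4*(-4))/85 + 6843) = sqrt(6099*sqrt(-16)/85 + 6843) = sqrt(6099*(4*I)/85 + 6843) = sqrt(24396*I/85 + 6843) = sqrt(6843 + 24396*I/85)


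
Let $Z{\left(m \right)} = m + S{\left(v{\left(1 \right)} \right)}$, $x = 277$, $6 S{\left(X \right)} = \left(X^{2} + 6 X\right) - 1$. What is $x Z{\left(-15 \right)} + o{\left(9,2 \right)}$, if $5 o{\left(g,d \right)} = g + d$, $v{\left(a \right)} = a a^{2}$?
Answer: $- \frac{19379}{5} \approx -3875.8$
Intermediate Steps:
$v{\left(a \right)} = a^{3}$
$S{\left(X \right)} = - \frac{1}{6} + X + \frac{X^{2}}{6}$ ($S{\left(X \right)} = \frac{\left(X^{2} + 6 X\right) - 1}{6} = \frac{-1 + X^{2} + 6 X}{6} = - \frac{1}{6} + X + \frac{X^{2}}{6}$)
$Z{\left(m \right)} = 1 + m$ ($Z{\left(m \right)} = m + \left(- \frac{1}{6} + 1^{3} + \frac{\left(1^{3}\right)^{2}}{6}\right) = m + \left(- \frac{1}{6} + 1 + \frac{1^{2}}{6}\right) = m + \left(- \frac{1}{6} + 1 + \frac{1}{6} \cdot 1\right) = m + \left(- \frac{1}{6} + 1 + \frac{1}{6}\right) = m + 1 = 1 + m$)
$o{\left(g,d \right)} = \frac{d}{5} + \frac{g}{5}$ ($o{\left(g,d \right)} = \frac{g + d}{5} = \frac{d + g}{5} = \frac{d}{5} + \frac{g}{5}$)
$x Z{\left(-15 \right)} + o{\left(9,2 \right)} = 277 \left(1 - 15\right) + \left(\frac{1}{5} \cdot 2 + \frac{1}{5} \cdot 9\right) = 277 \left(-14\right) + \left(\frac{2}{5} + \frac{9}{5}\right) = -3878 + \frac{11}{5} = - \frac{19379}{5}$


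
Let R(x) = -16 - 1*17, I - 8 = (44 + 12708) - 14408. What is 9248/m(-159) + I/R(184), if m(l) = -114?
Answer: -19552/627 ≈ -31.183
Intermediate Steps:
I = -1648 (I = 8 + ((44 + 12708) - 14408) = 8 + (12752 - 14408) = 8 - 1656 = -1648)
R(x) = -33 (R(x) = -16 - 17 = -33)
9248/m(-159) + I/R(184) = 9248/(-114) - 1648/(-33) = 9248*(-1/114) - 1648*(-1/33) = -4624/57 + 1648/33 = -19552/627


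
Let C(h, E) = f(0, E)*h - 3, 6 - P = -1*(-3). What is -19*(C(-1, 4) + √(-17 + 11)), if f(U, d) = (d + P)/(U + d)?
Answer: 361/4 - 19*I*√6 ≈ 90.25 - 46.54*I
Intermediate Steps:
P = 3 (P = 6 - (-1)*(-3) = 6 - 1*3 = 6 - 3 = 3)
f(U, d) = (3 + d)/(U + d) (f(U, d) = (d + 3)/(U + d) = (3 + d)/(U + d))
C(h, E) = -3 + h*(3 + E)/E (C(h, E) = ((3 + E)/(0 + E))*h - 3 = ((3 + E)/E)*h - 3 = h*(3 + E)/E - 3 = -3 + h*(3 + E)/E)
-19*(C(-1, 4) + √(-17 + 11)) = -19*((-3 - 1 + 3*(-1)/4) + √(-17 + 11)) = -19*((-3 - 1 + 3*(-1)*(¼)) + √(-6)) = -19*((-3 - 1 - ¾) + I*√6) = -19*(-19/4 + I*√6) = 361/4 - 19*I*√6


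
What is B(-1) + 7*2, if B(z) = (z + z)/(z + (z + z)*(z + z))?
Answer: 40/3 ≈ 13.333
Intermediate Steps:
B(z) = 2*z/(z + 4*z²) (B(z) = (2*z)/(z + (2*z)*(2*z)) = (2*z)/(z + 4*z²) = 2*z/(z + 4*z²))
B(-1) + 7*2 = 2/(1 + 4*(-1)) + 7*2 = 2/(1 - 4) + 14 = 2/(-3) + 14 = 2*(-⅓) + 14 = -⅔ + 14 = 40/3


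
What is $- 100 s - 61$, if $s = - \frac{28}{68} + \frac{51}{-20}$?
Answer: $\frac{3998}{17} \approx 235.18$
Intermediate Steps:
$s = - \frac{1007}{340}$ ($s = \left(-28\right) \frac{1}{68} + 51 \left(- \frac{1}{20}\right) = - \frac{7}{17} - \frac{51}{20} = - \frac{1007}{340} \approx -2.9618$)
$- 100 s - 61 = \left(-100\right) \left(- \frac{1007}{340}\right) - 61 = \frac{5035}{17} - 61 = \frac{3998}{17}$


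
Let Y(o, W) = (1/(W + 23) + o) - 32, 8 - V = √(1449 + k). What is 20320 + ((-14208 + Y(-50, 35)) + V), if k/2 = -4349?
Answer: 350205/58 - I*√7249 ≈ 6038.0 - 85.141*I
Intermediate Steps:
k = -8698 (k = 2*(-4349) = -8698)
V = 8 - I*√7249 (V = 8 - √(1449 - 8698) = 8 - √(-7249) = 8 - I*√7249 ≈ 8.0 - 85.141*I)
Y(o, W) = -32 + o + 1/(23 + W) (Y(o, W) = (1/(23 + W) + o) - 32 = (o + 1/(23 + W)) - 32 = -32 + o + 1/(23 + W))
20320 + ((-14208 + Y(-50, 35)) + V) = 20320 + ((-14208 + (-735 - 32*35 + 23*(-50) + 35*(-50))/(23 + 35)) + (8 - I*√7249)) = 20320 + ((-14208 + (-735 - 1120 - 1150 - 1750)/58) + (8 - I*√7249)) = 20320 + ((-14208 + (1/58)*(-4755)) + (8 - I*√7249)) = 20320 + ((-14208 - 4755/58) + (8 - I*√7249)) = 20320 + (-828819/58 + (8 - I*√7249)) = 20320 + (-828355/58 - I*√7249) = 350205/58 - I*√7249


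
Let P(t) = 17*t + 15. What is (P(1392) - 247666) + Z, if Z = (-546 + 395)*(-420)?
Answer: -160567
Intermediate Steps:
Z = 63420 (Z = -151*(-420) = 63420)
P(t) = 15 + 17*t
(P(1392) - 247666) + Z = ((15 + 17*1392) - 247666) + 63420 = ((15 + 23664) - 247666) + 63420 = (23679 - 247666) + 63420 = -223987 + 63420 = -160567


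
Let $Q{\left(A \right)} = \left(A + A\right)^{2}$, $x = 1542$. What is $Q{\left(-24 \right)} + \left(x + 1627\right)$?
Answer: $5473$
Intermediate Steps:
$Q{\left(A \right)} = 4 A^{2}$ ($Q{\left(A \right)} = \left(2 A\right)^{2} = 4 A^{2}$)
$Q{\left(-24 \right)} + \left(x + 1627\right) = 4 \left(-24\right)^{2} + \left(1542 + 1627\right) = 4 \cdot 576 + 3169 = 2304 + 3169 = 5473$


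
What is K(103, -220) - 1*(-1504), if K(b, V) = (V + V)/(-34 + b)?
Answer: 103336/69 ≈ 1497.6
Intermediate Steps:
K(b, V) = 2*V/(-34 + b) (K(b, V) = (2*V)/(-34 + b) = 2*V/(-34 + b))
K(103, -220) - 1*(-1504) = 2*(-220)/(-34 + 103) - 1*(-1504) = 2*(-220)/69 + 1504 = 2*(-220)*(1/69) + 1504 = -440/69 + 1504 = 103336/69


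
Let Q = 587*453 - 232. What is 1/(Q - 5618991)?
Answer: -1/5353312 ≈ -1.8680e-7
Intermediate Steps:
Q = 265679 (Q = 265911 - 232 = 265679)
1/(Q - 5618991) = 1/(265679 - 5618991) = 1/(-5353312) = -1/5353312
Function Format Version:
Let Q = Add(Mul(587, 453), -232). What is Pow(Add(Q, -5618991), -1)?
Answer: Rational(-1, 5353312) ≈ -1.8680e-7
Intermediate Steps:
Q = 265679 (Q = Add(265911, -232) = 265679)
Pow(Add(Q, -5618991), -1) = Pow(Add(265679, -5618991), -1) = Pow(-5353312, -1) = Rational(-1, 5353312)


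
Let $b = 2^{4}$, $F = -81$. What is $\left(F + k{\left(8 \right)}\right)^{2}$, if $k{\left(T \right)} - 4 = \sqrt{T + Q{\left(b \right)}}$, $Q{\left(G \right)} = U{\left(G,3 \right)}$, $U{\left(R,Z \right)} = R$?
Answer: $5953 - 308 \sqrt{6} \approx 5198.6$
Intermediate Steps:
$b = 16$
$Q{\left(G \right)} = G$
$k{\left(T \right)} = 4 + \sqrt{16 + T}$ ($k{\left(T \right)} = 4 + \sqrt{T + 16} = 4 + \sqrt{16 + T}$)
$\left(F + k{\left(8 \right)}\right)^{2} = \left(-81 + \left(4 + \sqrt{16 + 8}\right)\right)^{2} = \left(-81 + \left(4 + \sqrt{24}\right)\right)^{2} = \left(-81 + \left(4 + 2 \sqrt{6}\right)\right)^{2} = \left(-77 + 2 \sqrt{6}\right)^{2}$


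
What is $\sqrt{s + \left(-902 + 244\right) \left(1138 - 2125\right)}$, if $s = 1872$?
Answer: $\sqrt{651318} \approx 807.04$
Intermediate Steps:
$\sqrt{s + \left(-902 + 244\right) \left(1138 - 2125\right)} = \sqrt{1872 + \left(-902 + 244\right) \left(1138 - 2125\right)} = \sqrt{1872 - -649446} = \sqrt{1872 + 649446} = \sqrt{651318}$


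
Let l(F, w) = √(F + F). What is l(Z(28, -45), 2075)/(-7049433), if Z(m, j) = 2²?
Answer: -2*√2/7049433 ≈ -4.0123e-7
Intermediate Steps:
Z(m, j) = 4
l(F, w) = √2*√F (l(F, w) = √(2*F) = √2*√F)
l(Z(28, -45), 2075)/(-7049433) = (√2*√4)/(-7049433) = (√2*2)*(-1/7049433) = (2*√2)*(-1/7049433) = -2*√2/7049433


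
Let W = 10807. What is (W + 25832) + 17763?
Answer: 54402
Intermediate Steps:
(W + 25832) + 17763 = (10807 + 25832) + 17763 = 36639 + 17763 = 54402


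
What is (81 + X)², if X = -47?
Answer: 1156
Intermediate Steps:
(81 + X)² = (81 - 47)² = 34² = 1156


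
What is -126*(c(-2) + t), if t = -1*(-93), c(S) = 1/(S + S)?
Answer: -23373/2 ≈ -11687.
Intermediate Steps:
c(S) = 1/(2*S)
t = 93
-126*(c(-2) + t) = -126*((½)/(-2) + 93) = -126*((½)*(-½) + 93) = -126*(-¼ + 93) = -126*371/4 = -23373/2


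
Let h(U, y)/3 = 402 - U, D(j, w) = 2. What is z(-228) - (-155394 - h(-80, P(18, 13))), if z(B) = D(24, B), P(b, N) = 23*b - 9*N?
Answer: 156842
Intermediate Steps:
P(b, N) = -9*N + 23*b
h(U, y) = 1206 - 3*U (h(U, y) = 3*(402 - U) = 1206 - 3*U)
z(B) = 2
z(-228) - (-155394 - h(-80, P(18, 13))) = 2 - (-155394 - (1206 - 3*(-80))) = 2 - (-155394 - (1206 + 240)) = 2 - (-155394 - 1*1446) = 2 - (-155394 - 1446) = 2 - 1*(-156840) = 2 + 156840 = 156842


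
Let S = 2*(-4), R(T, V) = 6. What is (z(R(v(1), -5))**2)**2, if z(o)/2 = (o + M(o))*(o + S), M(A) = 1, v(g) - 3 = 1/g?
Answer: 614656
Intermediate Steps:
v(g) = 3 + 1/g
S = -8
z(o) = 2*(1 + o)*(-8 + o) (z(o) = 2*((o + 1)*(o - 8)) = 2*((1 + o)*(-8 + o)) = 2*(1 + o)*(-8 + o))
(z(R(v(1), -5))**2)**2 = ((-16 - 14*6 + 2*6**2)**2)**2 = ((-16 - 84 + 2*36)**2)**2 = ((-16 - 84 + 72)**2)**2 = ((-28)**2)**2 = 784**2 = 614656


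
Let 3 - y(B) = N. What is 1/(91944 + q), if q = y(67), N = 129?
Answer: 1/91818 ≈ 1.0891e-5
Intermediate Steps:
y(B) = -126 (y(B) = 3 - 1*129 = 3 - 129 = -126)
q = -126
1/(91944 + q) = 1/(91944 - 126) = 1/91818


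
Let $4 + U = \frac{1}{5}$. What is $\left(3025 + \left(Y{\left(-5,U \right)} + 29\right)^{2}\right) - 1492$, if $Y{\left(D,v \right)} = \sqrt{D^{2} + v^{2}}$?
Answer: $\frac{60336}{25} + \frac{58 \sqrt{986}}{5} \approx 2777.7$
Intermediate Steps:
$U = - \frac{19}{5}$ ($U = -4 + \frac{1}{5} = - \frac{19}{5} \approx -3.8$)
$\left(3025 + \left(Y{\left(-5,U \right)} + 29\right)^{2}\right) - 1492 = \left(3025 + \left(\sqrt{\left(-5\right)^{2} + \left(- \frac{19}{5}\right)^{2}} + 29\right)^{2}\right) - 1492 = \left(3025 + \left(\sqrt{25 + \frac{361}{25}} + 29\right)^{2}\right) - 1492 = \left(3025 + \left(\sqrt{\frac{986}{25}} + 29\right)^{2}\right) - 1492 = \left(3025 + \left(\frac{\sqrt{986}}{5} + 29\right)^{2}\right) - 1492 = \left(3025 + \left(29 + \frac{\sqrt{986}}{5}\right)^{2}\right) - 1492 = 1533 + \left(29 + \frac{\sqrt{986}}{5}\right)^{2}$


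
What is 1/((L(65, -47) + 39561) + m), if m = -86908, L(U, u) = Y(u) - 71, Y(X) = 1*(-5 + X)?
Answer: -1/47470 ≈ -2.1066e-5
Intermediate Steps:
Y(X) = -5 + X
L(U, u) = -76 + u (L(U, u) = (-5 + u) - 71 = -76 + u)
1/((L(65, -47) + 39561) + m) = 1/(((-76 - 47) + 39561) - 86908) = 1/((-123 + 39561) - 86908) = 1/(39438 - 86908) = 1/(-47470) = -1/47470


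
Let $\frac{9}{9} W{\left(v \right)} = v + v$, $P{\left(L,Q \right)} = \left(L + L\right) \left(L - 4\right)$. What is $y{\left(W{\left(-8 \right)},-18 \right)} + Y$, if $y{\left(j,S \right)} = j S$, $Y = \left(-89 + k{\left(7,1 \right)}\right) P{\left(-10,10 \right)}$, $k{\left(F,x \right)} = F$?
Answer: $-22672$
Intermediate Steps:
$P{\left(L,Q \right)} = 2 L \left(-4 + L\right)$
$W{\left(v \right)} = 2 v$ ($W{\left(v \right)} = v + v = 2 v$)
$Y = -22960$ ($Y = \left(-89 + 7\right) 2 \left(-10\right) \left(-4 - 10\right) = - 82 \cdot 2 \left(-10\right) \left(-14\right) = \left(-82\right) 280 = -22960$)
$y{\left(j,S \right)} = S j$
$y{\left(W{\left(-8 \right)},-18 \right)} + Y = - 18 \cdot 2 \left(-8\right) - 22960 = \left(-18\right) \left(-16\right) - 22960 = 288 - 22960 = -22672$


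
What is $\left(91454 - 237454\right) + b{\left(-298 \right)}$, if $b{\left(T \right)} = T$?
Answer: $-146298$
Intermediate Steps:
$\left(91454 - 237454\right) + b{\left(-298 \right)} = \left(91454 - 237454\right) - 298 = -146000 - 298 = -146298$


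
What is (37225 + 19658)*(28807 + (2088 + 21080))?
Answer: 2956493925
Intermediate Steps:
(37225 + 19658)*(28807 + (2088 + 21080)) = 56883*(28807 + 23168) = 56883*51975 = 2956493925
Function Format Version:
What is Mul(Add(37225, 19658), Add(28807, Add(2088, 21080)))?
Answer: 2956493925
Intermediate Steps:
Mul(Add(37225, 19658), Add(28807, Add(2088, 21080))) = Mul(56883, Add(28807, 23168)) = Mul(56883, 51975) = 2956493925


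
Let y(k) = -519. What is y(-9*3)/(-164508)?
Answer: 173/54836 ≈ 0.0031549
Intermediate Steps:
y(-9*3)/(-164508) = -519/(-164508) = -519*(-1/164508) = 173/54836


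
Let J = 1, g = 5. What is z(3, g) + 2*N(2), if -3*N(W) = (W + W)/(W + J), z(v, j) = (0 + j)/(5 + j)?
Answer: -7/18 ≈ -0.38889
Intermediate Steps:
z(v, j) = j/(5 + j)
N(W) = -2*W/(3*(1 + W)) (N(W) = -(W + W)/(3*(W + 1)) = -2*W/(3*(1 + W)))
z(3, g) + 2*N(2) = 5/(5 + 5) + 2*(-2*2/(3 + 3*2)) = 5/10 + 2*(-2*2/(3 + 6)) = 5*(1/10) + 2*(-2*2/9) = 1/2 + 2*(-2*2*1/9) = 1/2 + 2*(-4/9) = 1/2 - 8/9 = -7/18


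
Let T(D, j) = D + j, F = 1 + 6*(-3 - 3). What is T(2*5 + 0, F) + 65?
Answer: 40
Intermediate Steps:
F = -35 (F = 1 + 6*(-6) = 1 - 36 = -35)
T(2*5 + 0, F) + 65 = ((2*5 + 0) - 35) + 65 = ((10 + 0) - 35) + 65 = (10 - 35) + 65 = -25 + 65 = 40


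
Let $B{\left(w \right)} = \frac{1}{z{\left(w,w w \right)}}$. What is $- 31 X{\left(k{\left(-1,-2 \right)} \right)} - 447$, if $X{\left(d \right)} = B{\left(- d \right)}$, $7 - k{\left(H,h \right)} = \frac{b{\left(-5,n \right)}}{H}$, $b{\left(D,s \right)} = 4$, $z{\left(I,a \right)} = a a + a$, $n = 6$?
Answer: $- \frac{6598645}{14762} \approx -447.0$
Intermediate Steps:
$z{\left(I,a \right)} = a + a^{2}$ ($z{\left(I,a \right)} = a^{2} + a = a + a^{2}$)
$B{\left(w \right)} = \frac{1}{w^{2} \left(1 + w^{2}\right)}$ ($B{\left(w \right)} = \frac{1}{w w \left(1 + w w\right)} = \frac{1}{w^{2} \left(1 + w^{2}\right)}$)
$k{\left(H,h \right)} = 7 - \frac{4}{H}$
$X{\left(d \right)} = \frac{1}{d^{2} + d^{4}}$ ($X{\left(d \right)} = \frac{1}{\left(- d\right)^{2} + \left(- d\right)^{4}} = \frac{1}{d^{2} + d^{4}}$)
$- 31 X{\left(k{\left(-1,-2 \right)} \right)} - 447 = - \frac{31}{\left(7 - \frac{4}{-1}\right)^{2} + \left(7 - \frac{4}{-1}\right)^{4}} - 447 = - \frac{31}{\left(7 - -4\right)^{2} + \left(7 - -4\right)^{4}} - 447 = - \frac{31}{\left(7 + 4\right)^{2} + \left(7 + 4\right)^{4}} - 447 = - \frac{31}{11^{2} + 11^{4}} - 447 = - \frac{31}{121 + 14641} - 447 = - \frac{31}{14762} - 447 = - \frac{6598645}{14762}$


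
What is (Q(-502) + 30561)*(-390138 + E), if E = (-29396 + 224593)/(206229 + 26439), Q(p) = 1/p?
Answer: -60547663658019649/5078232 ≈ -1.1923e+10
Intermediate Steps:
E = 195197/232668 ≈ 0.83895
(Q(-502) + 30561)*(-390138 + E) = (1/(-502) + 30561)*(-390138 + 195197/232668) = (-1/502 + 30561)*(-90772432987/232668) = (15341621/502)*(-90772432987/232668) = -60547663658019649/5078232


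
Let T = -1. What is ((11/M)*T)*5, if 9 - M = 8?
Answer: -55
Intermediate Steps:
M = 1 (M = 9 - 1*8 = 9 - 8 = 1)
((11/M)*T)*5 = ((11/1)*(-1))*5 = ((11*1)*(-1))*5 = (11*(-1))*5 = -11*5 = -55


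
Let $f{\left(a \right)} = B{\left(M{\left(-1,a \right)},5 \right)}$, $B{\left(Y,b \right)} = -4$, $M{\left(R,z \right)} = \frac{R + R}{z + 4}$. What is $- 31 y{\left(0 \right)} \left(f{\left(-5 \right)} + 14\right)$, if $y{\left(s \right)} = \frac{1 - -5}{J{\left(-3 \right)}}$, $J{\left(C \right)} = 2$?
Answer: $-930$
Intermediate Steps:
$M{\left(R,z \right)} = \frac{2 R}{4 + z}$
$f{\left(a \right)} = -4$
$y{\left(s \right)} = 3$ ($y{\left(s \right)} = \frac{1 - -5}{2} = \left(1 + 5\right) \frac{1}{2} = 6 \cdot \frac{1}{2} = 3$)
$- 31 y{\left(0 \right)} \left(f{\left(-5 \right)} + 14\right) = - 31 \cdot 3 \left(-4 + 14\right) = - 31 \cdot 3 \cdot 10 = \left(-31\right) 30 = -930$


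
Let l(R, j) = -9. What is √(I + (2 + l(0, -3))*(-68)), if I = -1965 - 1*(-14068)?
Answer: √12579 ≈ 112.16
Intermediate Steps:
I = 12103 (I = -1965 + 14068 = 12103)
√(I + (2 + l(0, -3))*(-68)) = √(12103 + (2 - 9)*(-68)) = √(12103 - 7*(-68)) = √(12103 + 476) = √12579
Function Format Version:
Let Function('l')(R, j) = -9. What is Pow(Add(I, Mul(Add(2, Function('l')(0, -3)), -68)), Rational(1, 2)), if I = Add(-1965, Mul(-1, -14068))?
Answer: Pow(12579, Rational(1, 2)) ≈ 112.16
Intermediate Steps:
I = 12103 (I = Add(-1965, 14068) = 12103)
Pow(Add(I, Mul(Add(2, Function('l')(0, -3)), -68)), Rational(1, 2)) = Pow(Add(12103, Mul(Add(2, -9), -68)), Rational(1, 2)) = Pow(Add(12103, Mul(-7, -68)), Rational(1, 2)) = Pow(Add(12103, 476), Rational(1, 2)) = Pow(12579, Rational(1, 2))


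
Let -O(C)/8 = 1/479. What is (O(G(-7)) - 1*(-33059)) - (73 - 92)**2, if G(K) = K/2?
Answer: 15662334/479 ≈ 32698.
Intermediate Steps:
G(K) = K/2 (G(K) = K*(1/2) = K/2)
O(C) = -8/479
(O(G(-7)) - 1*(-33059)) - (73 - 92)**2 = (-8/479 - 1*(-33059)) - (73 - 92)**2 = (-8/479 + 33059) - 1*(-19)**2 = 15835253/479 - 1*361 = 15835253/479 - 361 = 15662334/479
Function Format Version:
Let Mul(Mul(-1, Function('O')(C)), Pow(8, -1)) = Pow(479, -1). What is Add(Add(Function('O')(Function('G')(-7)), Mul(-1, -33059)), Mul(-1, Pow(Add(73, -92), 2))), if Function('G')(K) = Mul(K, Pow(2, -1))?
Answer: Rational(15662334, 479) ≈ 32698.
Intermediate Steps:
Function('G')(K) = Mul(Rational(1, 2), K) (Function('G')(K) = Mul(K, Rational(1, 2)) = Mul(Rational(1, 2), K))
Function('O')(C) = Rational(-8, 479) (Function('O')(C) = Mul(-8, Pow(479, -1)) = Mul(-8, Rational(1, 479)) = Rational(-8, 479))
Add(Add(Function('O')(Function('G')(-7)), Mul(-1, -33059)), Mul(-1, Pow(Add(73, -92), 2))) = Add(Add(Rational(-8, 479), Mul(-1, -33059)), Mul(-1, Pow(Add(73, -92), 2))) = Add(Add(Rational(-8, 479), 33059), Mul(-1, Pow(-19, 2))) = Add(Rational(15835253, 479), Mul(-1, 361)) = Add(Rational(15835253, 479), -361) = Rational(15662334, 479)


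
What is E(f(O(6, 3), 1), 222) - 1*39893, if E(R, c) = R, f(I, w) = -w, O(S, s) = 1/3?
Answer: -39894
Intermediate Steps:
O(S, s) = ⅓
E(f(O(6, 3), 1), 222) - 1*39893 = -1*1 - 1*39893 = -1 - 39893 = -39894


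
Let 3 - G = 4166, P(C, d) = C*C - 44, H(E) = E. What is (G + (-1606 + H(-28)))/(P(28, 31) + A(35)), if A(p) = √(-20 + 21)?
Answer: -5797/741 ≈ -7.8232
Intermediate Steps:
P(C, d) = -44 + C² (P(C, d) = C² - 44 = -44 + C²)
G = -4163 (G = 3 - 1*4166 = 3 - 4166 = -4163)
A(p) = 1 (A(p) = √1 = 1)
(G + (-1606 + H(-28)))/(P(28, 31) + A(35)) = (-4163 + (-1606 - 28))/((-44 + 28²) + 1) = (-4163 - 1634)/((-44 + 784) + 1) = -5797/(740 + 1) = -5797/741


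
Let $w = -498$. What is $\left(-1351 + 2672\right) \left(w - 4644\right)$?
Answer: $-6792582$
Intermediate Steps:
$\left(-1351 + 2672\right) \left(w - 4644\right) = \left(-1351 + 2672\right) \left(-498 - 4644\right) = 1321 \left(-5142\right) = -6792582$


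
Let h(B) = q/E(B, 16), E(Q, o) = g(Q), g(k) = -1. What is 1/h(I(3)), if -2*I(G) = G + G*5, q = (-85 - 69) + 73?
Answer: 1/81 ≈ 0.012346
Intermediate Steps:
E(Q, o) = -1
q = -81 (q = -154 + 73 = -81)
I(G) = -3*G (I(G) = -(G + G*5)/2 = -(G + 5*G)/2 = -3*G)
h(B) = 81 (h(B) = -81/(-1) = -81*(-1) = 81)
1/h(I(3)) = 1/81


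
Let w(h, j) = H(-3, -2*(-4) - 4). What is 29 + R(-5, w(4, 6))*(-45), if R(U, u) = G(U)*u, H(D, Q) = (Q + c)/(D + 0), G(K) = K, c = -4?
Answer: 29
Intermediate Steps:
H(D, Q) = (-4 + Q)/D (H(D, Q) = (Q - 4)/(D + 0) = (-4 + Q)/D)
w(h, j) = 0 (w(h, j) = (-4 + (-2*(-4) - 4))/(-3) = -(-4 + (8 - 4))/3 = -(-4 + 4)/3 = -⅓*0 = 0)
R(U, u) = U*u
29 + R(-5, w(4, 6))*(-45) = 29 - 5*0*(-45) = 29 + 0*(-45) = 29 + 0 = 29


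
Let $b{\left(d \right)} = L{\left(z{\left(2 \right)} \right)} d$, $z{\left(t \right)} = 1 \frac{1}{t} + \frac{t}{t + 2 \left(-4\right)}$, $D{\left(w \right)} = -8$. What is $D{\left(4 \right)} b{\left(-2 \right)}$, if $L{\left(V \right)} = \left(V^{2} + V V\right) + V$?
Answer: $\frac{32}{9} \approx 3.5556$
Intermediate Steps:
$z{\left(t \right)} = \frac{1}{t} + \frac{t}{-8 + t}$ ($z{\left(t \right)} = \frac{1}{t} + \frac{t}{t - 8} = \frac{1}{t} + \frac{t}{-8 + t}$)
$L{\left(V \right)} = V + 2 V^{2}$ ($L{\left(V \right)} = \left(V^{2} + V^{2}\right) + V = 2 V^{2} + V = V + 2 V^{2}$)
$b{\left(d \right)} = \frac{2 d}{9}$ ($b{\left(d \right)} = \frac{-8 + 2 + 2^{2}}{2 \left(-8 + 2\right)} \left(1 + 2 \frac{-8 + 2 + 2^{2}}{2 \left(-8 + 2\right)}\right) d = \frac{-8 + 2 + 4}{2 \left(-6\right)} \left(1 + 2 \frac{-8 + 2 + 4}{2 \left(-6\right)}\right) d = \frac{1}{2} \left(- \frac{1}{6}\right) \left(-2\right) \left(1 + 2 \cdot \frac{1}{2} \left(- \frac{1}{6}\right) \left(-2\right)\right) d = \frac{1 + 2 \cdot \frac{1}{6}}{6} d = \frac{1 + \frac{1}{3}}{6} d = \frac{1}{6} \cdot \frac{4}{3} d = \frac{2 d}{9}$)
$D{\left(4 \right)} b{\left(-2 \right)} = - 8 \cdot \frac{2}{9} \left(-2\right) = \left(-8\right) \left(- \frac{4}{9}\right) = \frac{32}{9}$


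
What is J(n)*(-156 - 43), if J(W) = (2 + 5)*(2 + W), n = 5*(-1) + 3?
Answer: 0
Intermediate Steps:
n = -2 (n = -5 + 3 = -2)
J(W) = 14 + 7*W (J(W) = 7*(2 + W) = 14 + 7*W)
J(n)*(-156 - 43) = (14 + 7*(-2))*(-156 - 43) = (14 - 14)*(-199) = 0*(-199) = 0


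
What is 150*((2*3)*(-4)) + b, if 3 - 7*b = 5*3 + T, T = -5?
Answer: -3601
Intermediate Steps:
b = -1 (b = 3/7 - (5*3 - 5)/7 = 3/7 - (15 - 5)/7 = 3/7 - ⅐*10 = 3/7 - 10/7 = -1)
150*((2*3)*(-4)) + b = 150*((2*3)*(-4)) - 1 = 150*(6*(-4)) - 1 = 150*(-24) - 1 = -3600 - 1 = -3601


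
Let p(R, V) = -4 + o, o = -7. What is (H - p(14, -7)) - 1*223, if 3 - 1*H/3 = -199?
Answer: 394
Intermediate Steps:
H = 606 (H = 9 - 3*(-199) = 9 + 597 = 606)
p(R, V) = -11 (p(R, V) = -4 - 7 = -11)
(H - p(14, -7)) - 1*223 = (606 - 1*(-11)) - 1*223 = (606 + 11) - 223 = 617 - 223 = 394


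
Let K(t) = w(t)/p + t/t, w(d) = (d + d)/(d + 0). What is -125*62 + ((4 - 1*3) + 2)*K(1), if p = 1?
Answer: -7741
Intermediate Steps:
w(d) = 2 (w(d) = (2*d)/d = 2)
K(t) = 3 (K(t) = 2/1 + t/t = 2*1 + 1 = 2 + 1 = 3)
-125*62 + ((4 - 1*3) + 2)*K(1) = -125*62 + ((4 - 1*3) + 2)*3 = -7750 + ((4 - 3) + 2)*3 = -7750 + (1 + 2)*3 = -7750 + 3*3 = -7750 + 9 = -7741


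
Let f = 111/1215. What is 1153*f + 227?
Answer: 134596/405 ≈ 332.34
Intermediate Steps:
f = 37/405 (f = 111*(1/1215) = 37/405 ≈ 0.091358)
1153*f + 227 = 1153*(37/405) + 227 = 42661/405 + 227 = 134596/405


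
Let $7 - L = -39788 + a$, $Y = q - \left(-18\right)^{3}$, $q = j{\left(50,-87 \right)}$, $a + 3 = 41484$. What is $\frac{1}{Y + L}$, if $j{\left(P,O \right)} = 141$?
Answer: $\frac{1}{4287} \approx 0.00023326$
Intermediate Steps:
$a = 41481$ ($a = -3 + 41484 = 41481$)
$q = 141$
$Y = 5973$ ($Y = 141 - \left(-18\right)^{3} = 141 - -5832 = 141 + 5832 = 5973$)
$L = -1686$ ($L = 7 - \left(-39788 + 41481\right) = 7 - 1693 = -1686$)
$\frac{1}{Y + L} = \frac{1}{5973 - 1686} = \frac{1}{4287}$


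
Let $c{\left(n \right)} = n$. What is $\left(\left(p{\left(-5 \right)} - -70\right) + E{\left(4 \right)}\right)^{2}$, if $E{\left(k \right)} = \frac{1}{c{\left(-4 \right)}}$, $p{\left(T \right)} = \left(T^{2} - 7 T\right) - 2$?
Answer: $\frac{261121}{16} \approx 16320.0$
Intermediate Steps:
$p{\left(T \right)} = -2 + T^{2} - 7 T$
$E{\left(k \right)} = - \frac{1}{4}$ ($E{\left(k \right)} = \frac{1}{-4} = - \frac{1}{4}$)
$\left(\left(p{\left(-5 \right)} - -70\right) + E{\left(4 \right)}\right)^{2} = \left(\left(\left(-2 + \left(-5\right)^{2} - -35\right) - -70\right) - \frac{1}{4}\right)^{2} = \left(\left(\left(-2 + 25 + 35\right) + 70\right) - \frac{1}{4}\right)^{2} = \left(\left(58 + 70\right) - \frac{1}{4}\right)^{2} = \left(128 - \frac{1}{4}\right)^{2} = \left(\frac{511}{4}\right)^{2} = \frac{261121}{16}$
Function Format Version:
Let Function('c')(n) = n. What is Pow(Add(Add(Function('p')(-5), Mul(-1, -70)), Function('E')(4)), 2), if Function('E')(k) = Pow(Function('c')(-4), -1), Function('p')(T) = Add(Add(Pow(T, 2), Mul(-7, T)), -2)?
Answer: Rational(261121, 16) ≈ 16320.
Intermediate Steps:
Function('p')(T) = Add(-2, Pow(T, 2), Mul(-7, T))
Function('E')(k) = Rational(-1, 4) (Function('E')(k) = Pow(-4, -1) = Rational(-1, 4))
Pow(Add(Add(Function('p')(-5), Mul(-1, -70)), Function('E')(4)), 2) = Pow(Add(Add(Add(-2, Pow(-5, 2), Mul(-7, -5)), Mul(-1, -70)), Rational(-1, 4)), 2) = Pow(Add(Add(Add(-2, 25, 35), 70), Rational(-1, 4)), 2) = Pow(Add(Add(58, 70), Rational(-1, 4)), 2) = Pow(Add(128, Rational(-1, 4)), 2) = Pow(Rational(511, 4), 2) = Rational(261121, 16)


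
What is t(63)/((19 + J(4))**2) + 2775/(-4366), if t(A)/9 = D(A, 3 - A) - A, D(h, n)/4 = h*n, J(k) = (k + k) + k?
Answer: -16196421/113398 ≈ -142.83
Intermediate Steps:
J(k) = 3*k (J(k) = 2*k + k = 3*k)
D(h, n) = 4*h*n (D(h, n) = 4*(h*n) = 4*h*n)
t(A) = -9*A + 36*A*(3 - A) (t(A) = 9*(4*A*(3 - A) - A) = 9*(-A + 4*A*(3 - A)) = -9*A + 36*A*(3 - A))
t(63)/((19 + J(4))**2) + 2775/(-4366) = (9*63*(11 - 4*63))/((19 + 3*4)**2) + 2775/(-4366) = (9*63*(11 - 252))/((19 + 12)**2) + 2775*(-1/4366) = (9*63*(-241))/(31**2) - 75/118 = -136647/961 - 75/118 = -16196421/113398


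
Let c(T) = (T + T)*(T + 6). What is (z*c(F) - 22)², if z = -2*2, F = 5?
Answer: 213444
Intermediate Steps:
c(T) = 2*T*(6 + T) (c(T) = (2*T)*(6 + T) = 2*T*(6 + T))
z = -4
(z*c(F) - 22)² = (-8*5*(6 + 5) - 22)² = (-8*5*11 - 22)² = (-4*110 - 22)² = (-440 - 22)² = (-462)² = 213444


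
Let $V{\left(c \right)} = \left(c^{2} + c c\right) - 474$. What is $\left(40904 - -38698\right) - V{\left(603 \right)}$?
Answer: $-647142$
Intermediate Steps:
$V{\left(c \right)} = -474 + 2 c^{2}$ ($V{\left(c \right)} = \left(c^{2} + c^{2}\right) - 474 = 2 c^{2} - 474 = -474 + 2 c^{2}$)
$\left(40904 - -38698\right) - V{\left(603 \right)} = \left(40904 - -38698\right) - \left(-474 + 2 \cdot 603^{2}\right) = \left(40904 + 38698\right) - \left(-474 + 2 \cdot 363609\right) = 79602 - \left(-474 + 727218\right) = 79602 - 726744 = -647142$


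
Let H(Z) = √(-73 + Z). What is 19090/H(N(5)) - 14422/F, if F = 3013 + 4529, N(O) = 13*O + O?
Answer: -7211/3771 - 19090*I*√3/3 ≈ -1.9122 - 11022.0*I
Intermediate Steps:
N(O) = 14*O
F = 7542
19090/H(N(5)) - 14422/F = 19090/(√(-73 + 14*5)) - 14422/7542 = 19090/(√(-73 + 70)) - 14422*1/7542 = 19090/(√(-3)) - 7211/3771 = 19090/((I*√3)) - 7211/3771 = 19090*(-I*√3/3) - 7211/3771 = -19090*I*√3/3 - 7211/3771 = -7211/3771 - 19090*I*√3/3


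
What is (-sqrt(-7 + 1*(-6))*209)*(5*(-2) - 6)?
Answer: 3344*I*sqrt(13) ≈ 12057.0*I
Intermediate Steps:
(-sqrt(-7 + 1*(-6))*209)*(5*(-2) - 6) = (-sqrt(-7 - 6)*209)*(-10 - 6) = (-sqrt(-13)*209)*(-16) = (-I*sqrt(13)*209)*(-16) = -209*I*sqrt(13)*(-16) = 3344*I*sqrt(13)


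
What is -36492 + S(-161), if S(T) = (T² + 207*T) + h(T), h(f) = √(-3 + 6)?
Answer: -43898 + √3 ≈ -43896.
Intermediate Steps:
h(f) = √3
S(T) = √3 + T² + 207*T (S(T) = (T² + 207*T) + √3 = √3 + T² + 207*T)
-36492 + S(-161) = -36492 + (√3 + (-161)² + 207*(-161)) = -36492 + (√3 + 25921 - 33327) = -36492 + (-7406 + √3) = -43898 + √3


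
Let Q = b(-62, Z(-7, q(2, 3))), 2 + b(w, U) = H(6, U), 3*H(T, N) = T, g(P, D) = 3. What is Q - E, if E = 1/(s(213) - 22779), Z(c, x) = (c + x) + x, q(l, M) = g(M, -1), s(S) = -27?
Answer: 1/22806 ≈ 4.3848e-5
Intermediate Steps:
H(T, N) = T/3
q(l, M) = 3
Z(c, x) = c + 2*x
b(w, U) = 0 (b(w, U) = -2 + (1/3)*6 = -2 + 2 = 0)
E = -1/22806 (E = 1/(-27 - 22779) = 1/(-22806) = -1/22806 ≈ -4.3848e-5)
Q = 0
Q - E = 0 - 1*(-1/22806) = 0 + 1/22806 = 1/22806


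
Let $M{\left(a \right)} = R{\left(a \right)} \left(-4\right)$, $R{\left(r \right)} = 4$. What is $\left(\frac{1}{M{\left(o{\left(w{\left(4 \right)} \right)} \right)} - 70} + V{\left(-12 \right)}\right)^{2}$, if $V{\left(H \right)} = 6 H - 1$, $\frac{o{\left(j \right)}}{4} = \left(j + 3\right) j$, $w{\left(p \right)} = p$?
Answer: $\frac{39425841}{7396} \approx 5330.7$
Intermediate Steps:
$o{\left(j \right)} = 4 j \left(3 + j\right)$ ($o{\left(j \right)} = 4 \left(j + 3\right) j = 4 \left(3 + j\right) j = 4 j \left(3 + j\right)$)
$V{\left(H \right)} = -1 + 6 H$
$M{\left(a \right)} = -16$ ($M{\left(a \right)} = 4 \left(-4\right) = -16$)
$\left(\frac{1}{M{\left(o{\left(w{\left(4 \right)} \right)} \right)} - 70} + V{\left(-12 \right)}\right)^{2} = \left(\frac{1}{-16 - 70} + \left(-1 + 6 \left(-12\right)\right)\right)^{2} = \left(\frac{1}{-86} - 73\right)^{2} = \left(- \frac{1}{86} - 73\right)^{2} = \left(- \frac{6279}{86}\right)^{2} = \frac{39425841}{7396}$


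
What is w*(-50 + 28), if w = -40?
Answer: 880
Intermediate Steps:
w*(-50 + 28) = -40*(-50 + 28) = -40*(-22) = 880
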